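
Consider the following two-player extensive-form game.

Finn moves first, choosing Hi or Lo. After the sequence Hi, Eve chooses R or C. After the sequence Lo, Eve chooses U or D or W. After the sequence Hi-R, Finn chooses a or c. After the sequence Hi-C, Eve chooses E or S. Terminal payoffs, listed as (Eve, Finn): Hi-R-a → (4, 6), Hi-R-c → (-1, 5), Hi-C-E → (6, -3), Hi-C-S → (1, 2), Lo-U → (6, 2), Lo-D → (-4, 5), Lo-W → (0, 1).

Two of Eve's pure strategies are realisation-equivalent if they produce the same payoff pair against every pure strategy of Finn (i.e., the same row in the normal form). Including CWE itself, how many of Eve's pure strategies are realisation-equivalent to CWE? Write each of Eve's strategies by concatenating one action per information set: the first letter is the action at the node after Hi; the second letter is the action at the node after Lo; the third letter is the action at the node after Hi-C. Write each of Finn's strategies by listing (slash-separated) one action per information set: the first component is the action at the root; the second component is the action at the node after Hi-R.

1

Row for CWE (columns Hi/a, Hi/c, Lo/a, Lo/c): (6,-3) (6,-3) (0,1) (0,1).
Every one of Eve's information sets is on the play path for some reply by Finn when Eve follows CWE.
Changing the action at any of them therefore changes at least one column, so only CWE itself gives this row.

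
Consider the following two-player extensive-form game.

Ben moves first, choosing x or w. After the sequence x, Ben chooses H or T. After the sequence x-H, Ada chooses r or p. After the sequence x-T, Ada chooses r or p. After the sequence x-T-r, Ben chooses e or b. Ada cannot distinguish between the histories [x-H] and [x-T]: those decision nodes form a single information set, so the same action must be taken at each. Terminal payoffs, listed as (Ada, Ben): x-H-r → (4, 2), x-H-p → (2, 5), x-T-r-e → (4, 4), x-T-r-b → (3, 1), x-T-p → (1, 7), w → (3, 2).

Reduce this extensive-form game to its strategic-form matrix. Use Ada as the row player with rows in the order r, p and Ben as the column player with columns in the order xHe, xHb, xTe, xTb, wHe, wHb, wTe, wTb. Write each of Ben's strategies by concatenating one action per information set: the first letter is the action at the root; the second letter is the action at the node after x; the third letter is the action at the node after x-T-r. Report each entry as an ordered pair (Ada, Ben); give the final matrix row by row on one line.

Row r: xHe→(4,2), xHb→(4,2), xTe→(4,4), xTb→(3,1), wHe→(3,2), wHb→(3,2), wTe→(3,2), wTb→(3,2)
Row p: xHe→(2,5), xHb→(2,5), xTe→(1,7), xTb→(1,7), wHe→(3,2), wHb→(3,2), wTe→(3,2), wTb→(3,2)

r: (4,2) (4,2) (4,4) (3,1) (3,2) (3,2) (3,2) (3,2) | p: (2,5) (2,5) (1,7) (1,7) (3,2) (3,2) (3,2) (3,2)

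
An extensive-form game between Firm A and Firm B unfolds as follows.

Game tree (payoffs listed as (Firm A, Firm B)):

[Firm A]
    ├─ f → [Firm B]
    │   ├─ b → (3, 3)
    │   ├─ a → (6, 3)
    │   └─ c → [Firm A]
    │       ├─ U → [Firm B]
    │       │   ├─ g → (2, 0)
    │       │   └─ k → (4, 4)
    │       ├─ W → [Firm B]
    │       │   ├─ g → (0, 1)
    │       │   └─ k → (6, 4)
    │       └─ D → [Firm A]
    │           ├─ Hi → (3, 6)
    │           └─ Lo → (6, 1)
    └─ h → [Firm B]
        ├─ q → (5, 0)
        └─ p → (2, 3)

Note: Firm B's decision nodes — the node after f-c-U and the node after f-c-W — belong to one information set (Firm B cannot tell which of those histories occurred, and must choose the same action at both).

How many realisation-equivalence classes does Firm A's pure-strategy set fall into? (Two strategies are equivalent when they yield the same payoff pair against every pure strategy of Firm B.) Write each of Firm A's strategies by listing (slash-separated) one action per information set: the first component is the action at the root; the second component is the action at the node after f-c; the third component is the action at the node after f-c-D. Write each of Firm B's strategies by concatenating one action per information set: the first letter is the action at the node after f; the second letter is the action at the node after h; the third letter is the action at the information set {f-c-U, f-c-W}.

Firm A has 12 pure strategies: f/U/Hi, f/U/Lo, f/W/Hi, f/W/Lo, f/D/Hi, f/D/Lo, h/U/Hi, h/U/Lo, h/W/Hi, h/W/Lo, h/D/Hi, h/D/Lo. Columns: bqg, bqk, bpg, bpk, aqg, aqk, apg, apk, cqg, cqk, cpg, cpk.
{f/U/Hi, f/U/Lo} → row (3,3) (3,3) (3,3) (3,3) (6,3) (6,3) (6,3) (6,3) (2,0) (4,4) (2,0) (4,4)
{f/W/Hi, f/W/Lo} → row (3,3) (3,3) (3,3) (3,3) (6,3) (6,3) (6,3) (6,3) (0,1) (6,4) (0,1) (6,4)
{f/D/Hi} → row (3,3) (3,3) (3,3) (3,3) (6,3) (6,3) (6,3) (6,3) (3,6) (3,6) (3,6) (3,6)
{f/D/Lo} → row (3,3) (3,3) (3,3) (3,3) (6,3) (6,3) (6,3) (6,3) (6,1) (6,1) (6,1) (6,1)
{h/U/Hi, h/U/Lo, h/W/Hi, h/W/Lo, h/D/Hi, h/D/Lo} → row (5,0) (5,0) (2,3) (2,3) (5,0) (5,0) (2,3) (2,3) (5,0) (5,0) (2,3) (2,3)
That's 5 distinct rows out of 12 strategies.

5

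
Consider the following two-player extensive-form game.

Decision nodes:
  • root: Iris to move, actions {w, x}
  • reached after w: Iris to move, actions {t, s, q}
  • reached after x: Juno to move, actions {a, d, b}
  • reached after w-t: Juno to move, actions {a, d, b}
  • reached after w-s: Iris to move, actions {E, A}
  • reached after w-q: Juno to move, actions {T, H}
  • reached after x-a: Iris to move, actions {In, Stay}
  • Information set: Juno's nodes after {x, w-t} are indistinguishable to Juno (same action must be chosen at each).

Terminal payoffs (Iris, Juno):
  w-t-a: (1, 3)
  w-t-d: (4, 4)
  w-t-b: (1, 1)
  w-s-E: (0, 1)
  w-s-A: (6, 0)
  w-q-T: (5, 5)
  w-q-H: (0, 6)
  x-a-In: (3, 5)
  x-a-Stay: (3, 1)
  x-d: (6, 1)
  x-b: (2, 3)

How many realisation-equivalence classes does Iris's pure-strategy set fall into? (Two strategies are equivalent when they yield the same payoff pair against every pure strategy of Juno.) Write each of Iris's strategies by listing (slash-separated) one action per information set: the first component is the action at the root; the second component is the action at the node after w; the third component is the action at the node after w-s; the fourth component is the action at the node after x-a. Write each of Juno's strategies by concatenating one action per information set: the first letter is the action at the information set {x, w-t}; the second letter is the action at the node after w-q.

6

Iris has 24 pure strategies: w/t/E/In, w/t/E/Stay, w/t/A/In, w/t/A/Stay, w/s/E/In, w/s/E/Stay, w/s/A/In, w/s/A/Stay, w/q/E/In, w/q/E/Stay, w/q/A/In, w/q/A/Stay, x/t/E/In, x/t/E/Stay, x/t/A/In, x/t/A/Stay, x/s/E/In, x/s/E/Stay, x/s/A/In, x/s/A/Stay, x/q/E/In, x/q/E/Stay, x/q/A/In, x/q/A/Stay. Columns: aT, aH, dT, dH, bT, bH.
{w/t/E/In, w/t/E/Stay, w/t/A/In, w/t/A/Stay} → row (1,3) (1,3) (4,4) (4,4) (1,1) (1,1)
{w/s/E/In, w/s/E/Stay} → row (0,1) (0,1) (0,1) (0,1) (0,1) (0,1)
{w/s/A/In, w/s/A/Stay} → row (6,0) (6,0) (6,0) (6,0) (6,0) (6,0)
{w/q/E/In, w/q/E/Stay, w/q/A/In, w/q/A/Stay} → row (5,5) (0,6) (5,5) (0,6) (5,5) (0,6)
{x/t/E/In, x/t/A/In, x/s/E/In, x/s/A/In, x/q/E/In, x/q/A/In} → row (3,5) (3,5) (6,1) (6,1) (2,3) (2,3)
{x/t/E/Stay, x/t/A/Stay, x/s/E/Stay, x/s/A/Stay, x/q/E/Stay, x/q/A/Stay} → row (3,1) (3,1) (6,1) (6,1) (2,3) (2,3)
That's 6 distinct rows out of 24 strategies.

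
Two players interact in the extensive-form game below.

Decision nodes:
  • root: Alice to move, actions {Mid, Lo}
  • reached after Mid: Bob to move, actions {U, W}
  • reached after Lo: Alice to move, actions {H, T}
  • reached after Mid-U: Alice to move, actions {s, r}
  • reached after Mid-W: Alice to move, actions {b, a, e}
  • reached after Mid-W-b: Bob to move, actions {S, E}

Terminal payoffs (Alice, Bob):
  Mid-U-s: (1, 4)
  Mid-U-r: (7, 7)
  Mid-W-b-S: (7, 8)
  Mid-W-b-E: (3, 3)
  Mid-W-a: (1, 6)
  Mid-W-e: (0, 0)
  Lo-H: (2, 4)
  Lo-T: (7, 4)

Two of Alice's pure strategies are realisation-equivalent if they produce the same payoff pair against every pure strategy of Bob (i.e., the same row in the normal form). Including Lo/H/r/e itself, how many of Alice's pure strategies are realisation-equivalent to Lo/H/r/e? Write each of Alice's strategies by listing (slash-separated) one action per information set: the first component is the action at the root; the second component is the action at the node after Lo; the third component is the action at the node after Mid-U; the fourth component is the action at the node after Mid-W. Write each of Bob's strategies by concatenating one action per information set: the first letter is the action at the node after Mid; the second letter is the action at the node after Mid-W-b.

Row for Lo/H/r/e (columns US, UE, WS, WE): (2,4) (2,4) (2,4) (2,4).
Under Lo/H/r/e, Alice's choice at the node after Mid-U and at the node after Mid-W can never be reached regardless of what Bob does, so varying those choices leaves every outcome unchanged.
Holding the reachable choices fixed and varying the unreachable ones freely already gives 2 × 3 = 6 equivalent strategies.
No other strategy reproduces this row, so those 6 are the full class: Lo/H/s/b, Lo/H/s/a, Lo/H/s/e, Lo/H/r/b, Lo/H/r/a, Lo/H/r/e.

6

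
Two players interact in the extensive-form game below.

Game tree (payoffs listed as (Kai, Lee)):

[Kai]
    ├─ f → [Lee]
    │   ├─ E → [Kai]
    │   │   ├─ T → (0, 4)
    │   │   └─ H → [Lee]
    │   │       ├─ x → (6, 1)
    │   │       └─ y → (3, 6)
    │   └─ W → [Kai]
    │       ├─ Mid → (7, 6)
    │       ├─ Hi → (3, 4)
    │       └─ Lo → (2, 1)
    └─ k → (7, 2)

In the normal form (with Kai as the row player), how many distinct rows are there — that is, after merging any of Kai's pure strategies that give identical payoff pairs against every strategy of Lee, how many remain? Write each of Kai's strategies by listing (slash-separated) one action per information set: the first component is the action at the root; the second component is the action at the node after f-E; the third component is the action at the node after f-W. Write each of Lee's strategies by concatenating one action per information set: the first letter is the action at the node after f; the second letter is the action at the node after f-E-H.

7

Kai has 12 pure strategies: f/T/Mid, f/T/Hi, f/T/Lo, f/H/Mid, f/H/Hi, f/H/Lo, k/T/Mid, k/T/Hi, k/T/Lo, k/H/Mid, k/H/Hi, k/H/Lo. Columns: Ex, Ey, Wx, Wy.
{f/T/Mid} → row (0,4) (0,4) (7,6) (7,6)
{f/T/Hi} → row (0,4) (0,4) (3,4) (3,4)
{f/T/Lo} → row (0,4) (0,4) (2,1) (2,1)
{f/H/Mid} → row (6,1) (3,6) (7,6) (7,6)
{f/H/Hi} → row (6,1) (3,6) (3,4) (3,4)
{f/H/Lo} → row (6,1) (3,6) (2,1) (2,1)
{k/T/Mid, k/T/Hi, k/T/Lo, k/H/Mid, k/H/Hi, k/H/Lo} → row (7,2) (7,2) (7,2) (7,2)
That's 7 distinct rows out of 12 strategies.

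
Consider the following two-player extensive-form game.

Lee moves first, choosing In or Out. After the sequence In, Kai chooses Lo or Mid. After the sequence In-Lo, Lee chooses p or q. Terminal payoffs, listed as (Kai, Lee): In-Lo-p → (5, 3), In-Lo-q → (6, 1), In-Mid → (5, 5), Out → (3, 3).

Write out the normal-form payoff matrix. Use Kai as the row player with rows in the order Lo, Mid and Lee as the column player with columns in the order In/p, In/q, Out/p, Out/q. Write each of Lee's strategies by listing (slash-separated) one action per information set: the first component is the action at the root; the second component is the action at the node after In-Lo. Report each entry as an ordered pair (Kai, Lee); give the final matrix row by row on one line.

Row Lo: In/p→(5,3), In/q→(6,1), Out/p→(3,3), Out/q→(3,3)
Row Mid: In/p→(5,5), In/q→(5,5), Out/p→(3,3), Out/q→(3,3)

Lo: (5,3) (6,1) (3,3) (3,3) | Mid: (5,5) (5,5) (3,3) (3,3)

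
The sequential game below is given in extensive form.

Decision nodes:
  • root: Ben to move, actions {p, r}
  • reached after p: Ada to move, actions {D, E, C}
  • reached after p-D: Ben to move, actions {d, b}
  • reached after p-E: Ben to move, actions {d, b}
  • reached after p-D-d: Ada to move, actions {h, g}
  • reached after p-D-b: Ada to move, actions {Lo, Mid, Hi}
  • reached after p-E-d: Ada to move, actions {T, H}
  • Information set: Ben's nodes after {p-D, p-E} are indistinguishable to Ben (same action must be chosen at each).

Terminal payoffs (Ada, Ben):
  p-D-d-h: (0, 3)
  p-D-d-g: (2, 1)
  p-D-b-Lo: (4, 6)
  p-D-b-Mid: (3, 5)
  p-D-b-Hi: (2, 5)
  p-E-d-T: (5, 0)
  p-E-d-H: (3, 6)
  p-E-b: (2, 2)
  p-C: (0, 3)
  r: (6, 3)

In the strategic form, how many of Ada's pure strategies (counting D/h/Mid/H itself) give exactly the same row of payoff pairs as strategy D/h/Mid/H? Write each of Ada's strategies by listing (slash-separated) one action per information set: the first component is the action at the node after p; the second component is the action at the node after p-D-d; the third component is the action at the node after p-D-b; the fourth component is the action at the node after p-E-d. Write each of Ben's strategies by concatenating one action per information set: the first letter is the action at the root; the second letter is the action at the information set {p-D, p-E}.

2

Row for D/h/Mid/H (columns pd, pb, rd, rb): (0,3) (3,5) (6,3) (6,3).
Under D/h/Mid/H, Ada's choice at the node after p-E-d can never be reached regardless of what Ben does, so varying those choices leaves every outcome unchanged.
Holding the reachable choices fixed and varying the unreachable one freely already gives 2 equivalent strategies.
No other strategy reproduces this row, so those 2 are the full class: D/h/Mid/T, D/h/Mid/H.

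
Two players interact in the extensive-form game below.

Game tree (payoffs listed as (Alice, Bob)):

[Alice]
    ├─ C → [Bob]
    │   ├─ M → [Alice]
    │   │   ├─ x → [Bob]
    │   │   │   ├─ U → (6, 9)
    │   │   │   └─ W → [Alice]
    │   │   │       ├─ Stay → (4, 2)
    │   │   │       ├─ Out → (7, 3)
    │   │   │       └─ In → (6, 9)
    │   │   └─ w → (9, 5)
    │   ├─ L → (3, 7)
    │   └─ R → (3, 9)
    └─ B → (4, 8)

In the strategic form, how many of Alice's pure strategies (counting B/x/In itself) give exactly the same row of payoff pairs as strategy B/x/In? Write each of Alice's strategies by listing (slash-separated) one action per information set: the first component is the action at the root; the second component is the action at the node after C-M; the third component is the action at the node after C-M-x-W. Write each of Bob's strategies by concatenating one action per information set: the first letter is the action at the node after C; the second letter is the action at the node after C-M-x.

Row for B/x/In (columns MU, MW, LU, LW, RU, RW): (4,8) (4,8) (4,8) (4,8) (4,8) (4,8).
Under B/x/In, Alice's choice at the node after C-M and at the node after C-M-x-W can never be reached regardless of what Bob does, so varying those choices leaves every outcome unchanged.
Holding the reachable choices fixed and varying the unreachable ones freely already gives 2 × 3 = 6 equivalent strategies.
No other strategy reproduces this row, so those 6 are the full class: B/x/Stay, B/x/Out, B/x/In, B/w/Stay, B/w/Out, B/w/In.

6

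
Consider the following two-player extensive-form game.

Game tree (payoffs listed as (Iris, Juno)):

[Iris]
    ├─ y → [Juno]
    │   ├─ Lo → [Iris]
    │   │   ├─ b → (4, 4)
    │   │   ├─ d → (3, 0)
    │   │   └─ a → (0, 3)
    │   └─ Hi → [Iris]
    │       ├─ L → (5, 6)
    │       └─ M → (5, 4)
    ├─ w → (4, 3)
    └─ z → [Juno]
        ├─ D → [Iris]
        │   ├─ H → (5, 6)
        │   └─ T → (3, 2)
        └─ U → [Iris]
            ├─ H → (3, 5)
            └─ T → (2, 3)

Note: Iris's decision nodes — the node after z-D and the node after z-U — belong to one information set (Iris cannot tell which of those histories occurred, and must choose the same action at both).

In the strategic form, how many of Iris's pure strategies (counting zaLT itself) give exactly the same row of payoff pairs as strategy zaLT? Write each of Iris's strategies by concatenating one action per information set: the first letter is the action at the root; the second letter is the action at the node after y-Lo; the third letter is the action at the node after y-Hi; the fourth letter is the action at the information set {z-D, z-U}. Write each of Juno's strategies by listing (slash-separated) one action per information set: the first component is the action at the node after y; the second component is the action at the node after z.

6

Row for zaLT (columns Lo/D, Lo/U, Hi/D, Hi/U): (3,2) (2,3) (3,2) (2,3).
Under zaLT, Iris's choice at the node after y-Lo and at the node after y-Hi can never be reached regardless of what Juno does, so varying those choices leaves every outcome unchanged.
Holding the reachable choices fixed and varying the unreachable ones freely already gives 3 × 2 = 6 equivalent strategies.
No other strategy reproduces this row, so those 6 are the full class: zbLT, zbMT, zdLT, zdMT, zaLT, zaMT.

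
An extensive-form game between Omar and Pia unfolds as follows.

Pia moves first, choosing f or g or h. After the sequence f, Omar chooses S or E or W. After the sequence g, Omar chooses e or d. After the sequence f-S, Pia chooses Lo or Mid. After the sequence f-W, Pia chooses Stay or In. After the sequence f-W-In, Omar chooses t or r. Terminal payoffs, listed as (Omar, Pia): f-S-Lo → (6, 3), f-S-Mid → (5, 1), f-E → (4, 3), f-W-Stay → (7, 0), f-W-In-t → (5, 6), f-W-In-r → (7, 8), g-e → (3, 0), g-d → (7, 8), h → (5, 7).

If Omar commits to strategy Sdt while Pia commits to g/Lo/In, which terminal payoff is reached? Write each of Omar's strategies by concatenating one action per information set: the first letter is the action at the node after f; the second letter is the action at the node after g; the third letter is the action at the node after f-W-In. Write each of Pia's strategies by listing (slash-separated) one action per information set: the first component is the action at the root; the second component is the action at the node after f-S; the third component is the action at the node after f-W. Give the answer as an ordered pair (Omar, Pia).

Trace the play path from the root:
  Pia plays g
  Omar plays d at [g]
→ terminal payoff (7, 8).
(Omar's choice at the node after f is never reached on this path, so it doesn't affect the outcome.)

(7, 8)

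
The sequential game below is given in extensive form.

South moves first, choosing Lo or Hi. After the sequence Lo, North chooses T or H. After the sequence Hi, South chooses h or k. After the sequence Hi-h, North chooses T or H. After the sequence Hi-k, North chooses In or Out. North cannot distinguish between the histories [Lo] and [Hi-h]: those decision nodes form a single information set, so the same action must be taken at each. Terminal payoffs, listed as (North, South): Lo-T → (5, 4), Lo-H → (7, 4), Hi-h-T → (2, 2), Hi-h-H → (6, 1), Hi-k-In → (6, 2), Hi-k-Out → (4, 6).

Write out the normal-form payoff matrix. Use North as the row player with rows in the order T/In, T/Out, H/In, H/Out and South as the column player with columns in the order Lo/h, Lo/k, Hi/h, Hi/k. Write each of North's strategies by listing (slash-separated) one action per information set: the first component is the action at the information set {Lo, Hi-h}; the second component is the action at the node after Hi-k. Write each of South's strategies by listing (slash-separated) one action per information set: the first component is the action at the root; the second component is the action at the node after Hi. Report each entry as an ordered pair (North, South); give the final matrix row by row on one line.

T/In: (5,4) (5,4) (2,2) (6,2) | T/Out: (5,4) (5,4) (2,2) (4,6) | H/In: (7,4) (7,4) (6,1) (6,2) | H/Out: (7,4) (7,4) (6,1) (4,6)

Row T/In: Lo/h→(5,4), Lo/k→(5,4), Hi/h→(2,2), Hi/k→(6,2)
Row T/Out: Lo/h→(5,4), Lo/k→(5,4), Hi/h→(2,2), Hi/k→(4,6)
Row H/In: Lo/h→(7,4), Lo/k→(7,4), Hi/h→(6,1), Hi/k→(6,2)
Row H/Out: Lo/h→(7,4), Lo/k→(7,4), Hi/h→(6,1), Hi/k→(4,6)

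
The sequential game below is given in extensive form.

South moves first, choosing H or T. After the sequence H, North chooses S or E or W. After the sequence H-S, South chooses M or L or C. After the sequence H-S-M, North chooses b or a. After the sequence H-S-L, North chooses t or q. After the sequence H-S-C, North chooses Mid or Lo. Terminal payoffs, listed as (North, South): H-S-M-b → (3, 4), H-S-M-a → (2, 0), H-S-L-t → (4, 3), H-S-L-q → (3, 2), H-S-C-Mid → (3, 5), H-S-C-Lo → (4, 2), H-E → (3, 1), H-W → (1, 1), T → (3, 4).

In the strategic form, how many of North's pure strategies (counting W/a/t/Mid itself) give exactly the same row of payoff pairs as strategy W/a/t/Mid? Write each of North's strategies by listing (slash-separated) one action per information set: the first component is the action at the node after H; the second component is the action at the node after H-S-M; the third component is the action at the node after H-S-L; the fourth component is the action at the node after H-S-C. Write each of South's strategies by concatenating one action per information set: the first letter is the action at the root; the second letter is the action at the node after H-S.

8

Row for W/a/t/Mid (columns HM, HL, HC, TM, TL, TC): (1,1) (1,1) (1,1) (3,4) (3,4) (3,4).
Under W/a/t/Mid, North's choice at the node after H-S-M and at the node after H-S-L and at the node after H-S-C can never be reached regardless of what South does, so varying those choices leaves every outcome unchanged.
Holding the reachable choices fixed and varying the unreachable ones freely already gives 2 × 2 × 2 = 8 equivalent strategies.
No other strategy reproduces this row, so those 8 are the full class: W/b/t/Mid, W/b/t/Lo, W/b/q/Mid, W/b/q/Lo, W/a/t/Mid, W/a/t/Lo, W/a/q/Mid, W/a/q/Lo.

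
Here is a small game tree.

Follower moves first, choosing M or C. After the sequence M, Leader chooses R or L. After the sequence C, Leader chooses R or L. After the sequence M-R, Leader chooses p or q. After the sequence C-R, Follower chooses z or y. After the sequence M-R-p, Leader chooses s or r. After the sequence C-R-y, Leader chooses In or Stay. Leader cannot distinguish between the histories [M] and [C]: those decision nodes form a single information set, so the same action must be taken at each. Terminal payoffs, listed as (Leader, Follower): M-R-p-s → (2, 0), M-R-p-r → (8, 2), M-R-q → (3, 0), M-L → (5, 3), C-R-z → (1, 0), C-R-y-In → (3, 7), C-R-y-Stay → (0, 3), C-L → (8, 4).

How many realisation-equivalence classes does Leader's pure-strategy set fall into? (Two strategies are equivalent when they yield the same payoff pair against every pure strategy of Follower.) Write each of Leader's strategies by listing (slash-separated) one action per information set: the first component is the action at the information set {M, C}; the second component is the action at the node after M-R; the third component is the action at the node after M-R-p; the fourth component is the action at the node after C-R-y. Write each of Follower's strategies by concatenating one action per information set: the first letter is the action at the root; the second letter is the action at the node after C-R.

7

Leader has 16 pure strategies: R/p/s/In, R/p/s/Stay, R/p/r/In, R/p/r/Stay, R/q/s/In, R/q/s/Stay, R/q/r/In, R/q/r/Stay, L/p/s/In, L/p/s/Stay, L/p/r/In, L/p/r/Stay, L/q/s/In, L/q/s/Stay, L/q/r/In, L/q/r/Stay. Columns: Mz, My, Cz, Cy.
{R/p/s/In} → row (2,0) (2,0) (1,0) (3,7)
{R/p/s/Stay} → row (2,0) (2,0) (1,0) (0,3)
{R/p/r/In} → row (8,2) (8,2) (1,0) (3,7)
{R/p/r/Stay} → row (8,2) (8,2) (1,0) (0,3)
{R/q/s/In, R/q/r/In} → row (3,0) (3,0) (1,0) (3,7)
{R/q/s/Stay, R/q/r/Stay} → row (3,0) (3,0) (1,0) (0,3)
{L/p/s/In, L/p/s/Stay, L/p/r/In, L/p/r/Stay, L/q/s/In, L/q/s/Stay, L/q/r/In, L/q/r/Stay} → row (5,3) (5,3) (8,4) (8,4)
That's 7 distinct rows out of 16 strategies.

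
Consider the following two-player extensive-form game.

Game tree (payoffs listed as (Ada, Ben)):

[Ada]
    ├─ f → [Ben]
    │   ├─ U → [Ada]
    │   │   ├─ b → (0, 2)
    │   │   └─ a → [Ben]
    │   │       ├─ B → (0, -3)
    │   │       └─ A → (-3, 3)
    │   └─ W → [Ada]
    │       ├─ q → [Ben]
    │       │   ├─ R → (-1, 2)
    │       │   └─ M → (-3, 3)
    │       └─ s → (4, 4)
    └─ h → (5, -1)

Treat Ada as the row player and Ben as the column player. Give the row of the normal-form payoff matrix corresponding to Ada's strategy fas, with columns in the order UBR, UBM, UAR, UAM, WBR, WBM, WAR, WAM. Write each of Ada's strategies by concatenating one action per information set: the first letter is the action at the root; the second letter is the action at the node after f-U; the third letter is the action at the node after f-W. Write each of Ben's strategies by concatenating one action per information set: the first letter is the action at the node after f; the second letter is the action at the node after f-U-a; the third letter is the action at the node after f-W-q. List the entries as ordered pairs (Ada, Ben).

vs UBR: Ada plays f → Ben plays U at [f] → Ada plays a at [f-U] → Ben plays B at [f-U-a] → (0, -3)
vs UBM: Ada plays f → Ben plays U at [f] → Ada plays a at [f-U] → Ben plays B at [f-U-a] → (0, -3)
vs UAR: Ada plays f → Ben plays U at [f] → Ada plays a at [f-U] → Ben plays A at [f-U-a] → (-3, 3)
vs UAM: Ada plays f → Ben plays U at [f] → Ada plays a at [f-U] → Ben plays A at [f-U-a] → (-3, 3)
vs WBR: Ada plays f → Ben plays W at [f] → Ada plays s at [f-W] → (4, 4)
vs WBM: Ada plays f → Ben plays W at [f] → Ada plays s at [f-W] → (4, 4)
vs WAR: Ada plays f → Ben plays W at [f] → Ada plays s at [f-W] → (4, 4)
vs WAM: Ada plays f → Ben plays W at [f] → Ada plays s at [f-W] → (4, 4)

(0,-3) (0,-3) (-3,3) (-3,3) (4,4) (4,4) (4,4) (4,4)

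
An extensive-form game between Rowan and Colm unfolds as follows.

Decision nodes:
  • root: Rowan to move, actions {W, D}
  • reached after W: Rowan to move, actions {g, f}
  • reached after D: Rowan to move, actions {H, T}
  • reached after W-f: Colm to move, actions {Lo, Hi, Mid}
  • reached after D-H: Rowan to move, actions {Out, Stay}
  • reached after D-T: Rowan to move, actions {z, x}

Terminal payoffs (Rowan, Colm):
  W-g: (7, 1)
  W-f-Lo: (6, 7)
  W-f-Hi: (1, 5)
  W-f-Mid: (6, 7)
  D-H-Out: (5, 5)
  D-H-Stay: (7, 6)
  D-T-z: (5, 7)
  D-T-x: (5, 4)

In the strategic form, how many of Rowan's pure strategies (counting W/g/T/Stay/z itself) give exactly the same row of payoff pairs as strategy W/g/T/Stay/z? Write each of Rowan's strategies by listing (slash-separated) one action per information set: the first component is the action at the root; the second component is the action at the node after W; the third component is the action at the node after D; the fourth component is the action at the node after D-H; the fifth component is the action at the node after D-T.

Row for W/g/T/Stay/z (columns Lo, Hi, Mid): (7,1) (7,1) (7,1).
Under W/g/T/Stay/z, Rowan's choice at the node after D and at the node after D-H and at the node after D-T can never be reached regardless of what Colm does, so varying those choices leaves every outcome unchanged.
Holding the reachable choices fixed and varying the unreachable ones freely already gives 2 × 2 × 2 = 8 equivalent strategies.
No other strategy reproduces this row, so those 8 are the full class: W/g/H/Out/z, W/g/H/Out/x, W/g/H/Stay/z, W/g/H/Stay/x, W/g/T/Out/z, W/g/T/Out/x, W/g/T/Stay/z, W/g/T/Stay/x.

8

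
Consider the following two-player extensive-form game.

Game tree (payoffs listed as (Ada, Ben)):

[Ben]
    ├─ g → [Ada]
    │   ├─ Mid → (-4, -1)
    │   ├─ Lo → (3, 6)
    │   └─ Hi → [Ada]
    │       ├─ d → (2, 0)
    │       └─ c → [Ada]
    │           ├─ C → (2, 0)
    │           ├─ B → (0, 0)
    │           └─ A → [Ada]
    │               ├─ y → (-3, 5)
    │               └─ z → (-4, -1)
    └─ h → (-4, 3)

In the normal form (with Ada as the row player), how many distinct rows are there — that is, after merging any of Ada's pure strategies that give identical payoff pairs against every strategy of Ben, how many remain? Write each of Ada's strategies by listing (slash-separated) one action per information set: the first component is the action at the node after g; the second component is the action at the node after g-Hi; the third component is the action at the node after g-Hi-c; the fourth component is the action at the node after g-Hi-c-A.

Ada has 36 pure strategies: Mid/d/C/y, Mid/d/C/z, Mid/d/B/y, Mid/d/B/z, Mid/d/A/y, Mid/d/A/z, Mid/c/C/y, Mid/c/C/z, Mid/c/B/y, Mid/c/B/z, Mid/c/A/y, Mid/c/A/z, Lo/d/C/y, Lo/d/C/z, Lo/d/B/y, Lo/d/B/z, Lo/d/A/y, Lo/d/A/z, Lo/c/C/y, Lo/c/C/z, Lo/c/B/y, Lo/c/B/z, Lo/c/A/y, Lo/c/A/z, Hi/d/C/y, Hi/d/C/z, Hi/d/B/y, Hi/d/B/z, Hi/d/A/y, Hi/d/A/z, Hi/c/C/y, Hi/c/C/z, Hi/c/B/y, Hi/c/B/z, Hi/c/A/y, Hi/c/A/z. Columns: g, h.
{Mid/d/C/y, Mid/d/C/z, Mid/d/B/y, Mid/d/B/z, Mid/d/A/y, Mid/d/A/z, Mid/c/C/y, Mid/c/C/z, Mid/c/B/y, Mid/c/B/z, Mid/c/A/y, Mid/c/A/z, Hi/c/A/z} → row (-4,-1) (-4,3)
{Lo/d/C/y, Lo/d/C/z, Lo/d/B/y, Lo/d/B/z, Lo/d/A/y, Lo/d/A/z, Lo/c/C/y, Lo/c/C/z, Lo/c/B/y, Lo/c/B/z, Lo/c/A/y, Lo/c/A/z} → row (3,6) (-4,3)
{Hi/d/C/y, Hi/d/C/z, Hi/d/B/y, Hi/d/B/z, Hi/d/A/y, Hi/d/A/z, Hi/c/C/y, Hi/c/C/z} → row (2,0) (-4,3)
{Hi/c/B/y, Hi/c/B/z} → row (0,0) (-4,3)
{Hi/c/A/y} → row (-3,5) (-4,3)
That's 5 distinct rows out of 36 strategies.

5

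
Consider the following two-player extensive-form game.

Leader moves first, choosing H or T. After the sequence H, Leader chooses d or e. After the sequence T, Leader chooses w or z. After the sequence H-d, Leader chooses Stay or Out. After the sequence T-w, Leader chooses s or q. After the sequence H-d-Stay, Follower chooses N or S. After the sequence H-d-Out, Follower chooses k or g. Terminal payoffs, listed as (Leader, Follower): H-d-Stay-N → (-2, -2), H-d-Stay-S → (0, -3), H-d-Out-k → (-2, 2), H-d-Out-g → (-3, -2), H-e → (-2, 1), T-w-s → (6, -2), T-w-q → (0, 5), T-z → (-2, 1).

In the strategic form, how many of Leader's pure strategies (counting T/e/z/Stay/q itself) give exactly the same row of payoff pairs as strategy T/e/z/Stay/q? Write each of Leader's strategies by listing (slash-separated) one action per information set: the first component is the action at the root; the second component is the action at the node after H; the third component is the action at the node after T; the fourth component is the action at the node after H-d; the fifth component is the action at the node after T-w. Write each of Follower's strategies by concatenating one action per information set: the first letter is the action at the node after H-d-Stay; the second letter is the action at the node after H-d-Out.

Row for T/e/z/Stay/q (columns Nk, Ng, Sk, Sg): (-2,1) (-2,1) (-2,1) (-2,1).
Under T/e/z/Stay/q, Leader's choice at the node after H and at the node after H-d and at the node after T-w can never be reached regardless of what Follower does, so varying those choices leaves every outcome unchanged.
Holding the reachable choices fixed and varying the unreachable ones freely already gives 2 × 2 × 2 = 8 equivalent strategies.
Checking the remaining rows, H/e/w/Stay/s, H/e/w/Stay/q, H/e/w/Out/s, H/e/w/Out/q, H/e/z/Stay/s, H/e/z/Stay/q, H/e/z/Out/s, H/e/z/Out/q also happen to give the same payoffs in every column, bringing the total to 16: H/e/w/Stay/s, H/e/w/Stay/q, H/e/w/Out/s, H/e/w/Out/q, H/e/z/Stay/s, H/e/z/Stay/q, H/e/z/Out/s, H/e/z/Out/q, T/d/z/Stay/s, T/d/z/Stay/q, T/d/z/Out/s, T/d/z/Out/q, T/e/z/Stay/s, T/e/z/Stay/q, T/e/z/Out/s, T/e/z/Out/q.

16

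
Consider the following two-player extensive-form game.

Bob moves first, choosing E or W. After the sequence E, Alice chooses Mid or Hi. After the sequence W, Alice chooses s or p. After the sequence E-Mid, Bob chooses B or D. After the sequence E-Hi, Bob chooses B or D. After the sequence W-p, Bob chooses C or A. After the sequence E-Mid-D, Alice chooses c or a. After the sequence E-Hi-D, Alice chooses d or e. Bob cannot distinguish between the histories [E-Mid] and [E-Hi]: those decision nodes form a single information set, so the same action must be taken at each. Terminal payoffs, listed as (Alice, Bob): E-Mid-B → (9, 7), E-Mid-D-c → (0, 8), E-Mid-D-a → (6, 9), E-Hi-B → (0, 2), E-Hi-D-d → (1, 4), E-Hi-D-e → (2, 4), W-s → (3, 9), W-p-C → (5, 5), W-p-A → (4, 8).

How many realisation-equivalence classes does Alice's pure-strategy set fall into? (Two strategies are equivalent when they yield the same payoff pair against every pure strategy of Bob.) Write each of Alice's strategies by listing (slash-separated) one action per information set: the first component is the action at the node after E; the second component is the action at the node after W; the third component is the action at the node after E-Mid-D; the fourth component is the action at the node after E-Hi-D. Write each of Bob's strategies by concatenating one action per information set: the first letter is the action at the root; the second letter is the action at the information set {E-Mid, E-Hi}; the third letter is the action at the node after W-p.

8

Alice has 16 pure strategies: Mid/s/c/d, Mid/s/c/e, Mid/s/a/d, Mid/s/a/e, Mid/p/c/d, Mid/p/c/e, Mid/p/a/d, Mid/p/a/e, Hi/s/c/d, Hi/s/c/e, Hi/s/a/d, Hi/s/a/e, Hi/p/c/d, Hi/p/c/e, Hi/p/a/d, Hi/p/a/e. Columns: EBC, EBA, EDC, EDA, WBC, WBA, WDC, WDA.
{Mid/s/c/d, Mid/s/c/e} → row (9,7) (9,7) (0,8) (0,8) (3,9) (3,9) (3,9) (3,9)
{Mid/s/a/d, Mid/s/a/e} → row (9,7) (9,7) (6,9) (6,9) (3,9) (3,9) (3,9) (3,9)
{Mid/p/c/d, Mid/p/c/e} → row (9,7) (9,7) (0,8) (0,8) (5,5) (4,8) (5,5) (4,8)
{Mid/p/a/d, Mid/p/a/e} → row (9,7) (9,7) (6,9) (6,9) (5,5) (4,8) (5,5) (4,8)
{Hi/s/c/d, Hi/s/a/d} → row (0,2) (0,2) (1,4) (1,4) (3,9) (3,9) (3,9) (3,9)
{Hi/s/c/e, Hi/s/a/e} → row (0,2) (0,2) (2,4) (2,4) (3,9) (3,9) (3,9) (3,9)
{Hi/p/c/d, Hi/p/a/d} → row (0,2) (0,2) (1,4) (1,4) (5,5) (4,8) (5,5) (4,8)
{Hi/p/c/e, Hi/p/a/e} → row (0,2) (0,2) (2,4) (2,4) (5,5) (4,8) (5,5) (4,8)
That's 8 distinct rows out of 16 strategies.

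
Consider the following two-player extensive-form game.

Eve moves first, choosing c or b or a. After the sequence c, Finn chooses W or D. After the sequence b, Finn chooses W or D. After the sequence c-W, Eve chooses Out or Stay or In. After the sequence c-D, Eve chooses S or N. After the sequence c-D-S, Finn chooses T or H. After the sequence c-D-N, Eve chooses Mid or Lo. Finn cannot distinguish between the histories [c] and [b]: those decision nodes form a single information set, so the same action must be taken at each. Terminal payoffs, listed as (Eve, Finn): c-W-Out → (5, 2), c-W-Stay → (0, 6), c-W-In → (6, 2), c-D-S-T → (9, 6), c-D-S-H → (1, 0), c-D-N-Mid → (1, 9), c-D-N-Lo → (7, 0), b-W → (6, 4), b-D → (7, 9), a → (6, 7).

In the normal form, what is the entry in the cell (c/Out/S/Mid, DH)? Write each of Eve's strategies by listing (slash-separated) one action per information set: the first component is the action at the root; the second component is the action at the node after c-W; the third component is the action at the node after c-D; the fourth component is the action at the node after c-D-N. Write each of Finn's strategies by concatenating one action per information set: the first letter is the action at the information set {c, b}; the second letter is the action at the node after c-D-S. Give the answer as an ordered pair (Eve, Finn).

Trace the play path from the root:
  Eve plays c
  Finn plays D at [c]
  Eve plays S at [c-D]
  Finn plays H at [c-D-S]
→ terminal payoff (1, 0).
(Eve's choice at the node after c-W is never reached on this path, so it doesn't affect the outcome.)

(1, 0)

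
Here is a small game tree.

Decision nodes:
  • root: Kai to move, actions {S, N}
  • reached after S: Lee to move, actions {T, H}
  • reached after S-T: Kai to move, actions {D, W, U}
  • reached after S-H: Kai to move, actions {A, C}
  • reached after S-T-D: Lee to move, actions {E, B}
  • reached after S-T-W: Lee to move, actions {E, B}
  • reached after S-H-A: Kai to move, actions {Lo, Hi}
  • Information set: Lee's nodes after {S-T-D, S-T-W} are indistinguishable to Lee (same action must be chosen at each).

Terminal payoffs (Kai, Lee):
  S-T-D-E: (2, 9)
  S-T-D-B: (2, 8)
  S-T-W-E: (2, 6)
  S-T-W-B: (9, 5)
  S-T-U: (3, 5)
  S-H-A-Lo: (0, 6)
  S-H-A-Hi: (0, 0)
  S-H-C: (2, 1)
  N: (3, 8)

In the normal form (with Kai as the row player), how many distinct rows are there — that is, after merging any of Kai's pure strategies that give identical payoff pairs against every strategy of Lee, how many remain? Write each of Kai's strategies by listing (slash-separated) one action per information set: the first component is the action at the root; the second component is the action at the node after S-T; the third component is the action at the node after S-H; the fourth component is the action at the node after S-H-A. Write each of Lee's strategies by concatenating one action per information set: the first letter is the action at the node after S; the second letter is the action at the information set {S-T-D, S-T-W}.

10

Kai has 24 pure strategies: S/D/A/Lo, S/D/A/Hi, S/D/C/Lo, S/D/C/Hi, S/W/A/Lo, S/W/A/Hi, S/W/C/Lo, S/W/C/Hi, S/U/A/Lo, S/U/A/Hi, S/U/C/Lo, S/U/C/Hi, N/D/A/Lo, N/D/A/Hi, N/D/C/Lo, N/D/C/Hi, N/W/A/Lo, N/W/A/Hi, N/W/C/Lo, N/W/C/Hi, N/U/A/Lo, N/U/A/Hi, N/U/C/Lo, N/U/C/Hi. Columns: TE, TB, HE, HB.
{S/D/A/Lo} → row (2,9) (2,8) (0,6) (0,6)
{S/D/A/Hi} → row (2,9) (2,8) (0,0) (0,0)
{S/D/C/Lo, S/D/C/Hi} → row (2,9) (2,8) (2,1) (2,1)
{S/W/A/Lo} → row (2,6) (9,5) (0,6) (0,6)
{S/W/A/Hi} → row (2,6) (9,5) (0,0) (0,0)
{S/W/C/Lo, S/W/C/Hi} → row (2,6) (9,5) (2,1) (2,1)
{S/U/A/Lo} → row (3,5) (3,5) (0,6) (0,6)
{S/U/A/Hi} → row (3,5) (3,5) (0,0) (0,0)
{S/U/C/Lo, S/U/C/Hi} → row (3,5) (3,5) (2,1) (2,1)
{N/D/A/Lo, N/D/A/Hi, N/D/C/Lo, N/D/C/Hi, N/W/A/Lo, N/W/A/Hi, N/W/C/Lo, N/W/C/Hi, N/U/A/Lo, N/U/A/Hi, N/U/C/Lo, N/U/C/Hi} → row (3,8) (3,8) (3,8) (3,8)
That's 10 distinct rows out of 24 strategies.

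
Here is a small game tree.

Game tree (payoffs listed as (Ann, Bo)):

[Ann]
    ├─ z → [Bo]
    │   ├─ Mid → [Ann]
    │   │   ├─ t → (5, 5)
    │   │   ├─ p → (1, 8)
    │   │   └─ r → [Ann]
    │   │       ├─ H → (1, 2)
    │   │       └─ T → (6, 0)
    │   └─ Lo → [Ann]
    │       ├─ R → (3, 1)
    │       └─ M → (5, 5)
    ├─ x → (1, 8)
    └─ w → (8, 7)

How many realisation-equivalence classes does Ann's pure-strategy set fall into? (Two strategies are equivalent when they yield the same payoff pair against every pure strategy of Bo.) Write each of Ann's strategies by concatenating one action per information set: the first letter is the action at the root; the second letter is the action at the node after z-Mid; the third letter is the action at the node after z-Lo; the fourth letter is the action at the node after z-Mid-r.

Ann has 36 pure strategies: ztRH, ztRT, ztMH, ztMT, zpRH, zpRT, zpMH, zpMT, zrRH, zrRT, zrMH, zrMT, xtRH, xtRT, xtMH, xtMT, xpRH, xpRT, xpMH, xpMT, xrRH, xrRT, xrMH, xrMT, wtRH, wtRT, wtMH, wtMT, wpRH, wpRT, wpMH, wpMT, wrRH, wrRT, wrMH, wrMT. Columns: Mid, Lo.
{ztRH, ztRT} → row (5,5) (3,1)
{ztMH, ztMT} → row (5,5) (5,5)
{zpRH, zpRT} → row (1,8) (3,1)
{zpMH, zpMT} → row (1,8) (5,5)
{zrRH} → row (1,2) (3,1)
{zrRT} → row (6,0) (3,1)
{zrMH} → row (1,2) (5,5)
{zrMT} → row (6,0) (5,5)
{xtRH, xtRT, xtMH, xtMT, xpRH, xpRT, xpMH, xpMT, xrRH, xrRT, xrMH, xrMT} → row (1,8) (1,8)
{wtRH, wtRT, wtMH, wtMT, wpRH, wpRT, wpMH, wpMT, wrRH, wrRT, wrMH, wrMT} → row (8,7) (8,7)
That's 10 distinct rows out of 36 strategies.

10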